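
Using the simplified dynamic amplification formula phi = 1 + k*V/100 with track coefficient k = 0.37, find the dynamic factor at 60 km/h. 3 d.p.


phi = 1 + k * V / 100
phi = 1 + 0.37 * 60 / 100
phi = 1 + 0.222
phi = 1.222

1.222


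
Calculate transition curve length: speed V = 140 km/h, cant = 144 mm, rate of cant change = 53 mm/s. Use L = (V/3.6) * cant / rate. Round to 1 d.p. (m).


Convert speed: V = 140 / 3.6 = 38.8889 m/s
L = 38.8889 * 144 / 53
L = 5600.0 / 53
L = 105.7 m

105.7


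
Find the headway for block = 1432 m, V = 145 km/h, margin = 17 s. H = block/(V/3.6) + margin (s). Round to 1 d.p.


V = 145 / 3.6 = 40.2778 m/s
Block traversal time = 1432 / 40.2778 = 35.5531 s
Headway = 35.5531 + 17
Headway = 52.6 s

52.6


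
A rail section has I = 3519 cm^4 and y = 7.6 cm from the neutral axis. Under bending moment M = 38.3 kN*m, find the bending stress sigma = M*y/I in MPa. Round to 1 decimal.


Convert units:
M = 38.3 kN*m = 38300000 N*mm
y = 7.6 cm = 76 mm
I = 3519 cm^4 = 35190000 mm^4
sigma = 38300000 * 76 / 35190000
sigma = 82.7 MPa

82.7


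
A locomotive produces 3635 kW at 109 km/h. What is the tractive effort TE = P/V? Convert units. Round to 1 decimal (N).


Convert: P = 3635 kW = 3635000 W
V = 109 / 3.6 = 30.2778 m/s
TE = 3635000 / 30.2778
TE = 120055.0 N

120055.0


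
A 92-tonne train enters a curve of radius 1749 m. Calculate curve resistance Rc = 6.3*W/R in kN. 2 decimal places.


Rc = 6.3 * W / R
Rc = 6.3 * 92 / 1749
Rc = 579.6 / 1749
Rc = 0.33 kN

0.33


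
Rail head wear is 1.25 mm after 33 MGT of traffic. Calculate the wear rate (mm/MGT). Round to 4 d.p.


Wear rate = total wear / cumulative tonnage
Rate = 1.25 / 33
Rate = 0.0379 mm/MGT

0.0379


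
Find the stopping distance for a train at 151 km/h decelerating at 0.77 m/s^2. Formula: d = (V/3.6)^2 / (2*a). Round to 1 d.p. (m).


Convert speed: V = 151 / 3.6 = 41.9444 m/s
V^2 = 1759.3364
d = 1759.3364 / (2 * 0.77)
d = 1759.3364 / 1.54
d = 1142.4 m

1142.4


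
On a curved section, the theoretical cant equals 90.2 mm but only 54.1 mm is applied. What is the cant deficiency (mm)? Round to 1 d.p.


Cant deficiency = equilibrium cant - actual cant
CD = 90.2 - 54.1
CD = 36.1 mm

36.1


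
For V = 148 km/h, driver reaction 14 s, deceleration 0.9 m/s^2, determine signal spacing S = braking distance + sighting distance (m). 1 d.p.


V = 148 / 3.6 = 41.1111 m/s
Braking distance = 41.1111^2 / (2*0.9) = 938.9575 m
Sighting distance = 41.1111 * 14 = 575.5556 m
S = 938.9575 + 575.5556 = 1514.5 m

1514.5


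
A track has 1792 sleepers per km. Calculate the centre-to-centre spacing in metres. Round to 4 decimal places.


Spacing = 1000 m / number of sleepers
Spacing = 1000 / 1792
Spacing = 0.5580 m

0.5580


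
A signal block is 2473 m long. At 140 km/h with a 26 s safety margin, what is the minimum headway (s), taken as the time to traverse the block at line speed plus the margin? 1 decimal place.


V = 140 / 3.6 = 38.8889 m/s
Block traversal time = 2473 / 38.8889 = 63.5914 s
Headway = 63.5914 + 26
Headway = 89.6 s

89.6


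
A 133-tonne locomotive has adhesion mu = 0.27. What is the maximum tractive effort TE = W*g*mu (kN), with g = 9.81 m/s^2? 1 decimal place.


TE_max = W * g * mu
TE_max = 133 * 9.81 * 0.27
TE_max = 1304.73 * 0.27
TE_max = 352.3 kN

352.3


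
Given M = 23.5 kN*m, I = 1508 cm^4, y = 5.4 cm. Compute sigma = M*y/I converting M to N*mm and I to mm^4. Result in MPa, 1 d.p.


Convert units:
M = 23.5 kN*m = 23500000 N*mm
y = 5.4 cm = 54 mm
I = 1508 cm^4 = 15080000 mm^4
sigma = 23500000 * 54 / 15080000
sigma = 84.2 MPa

84.2


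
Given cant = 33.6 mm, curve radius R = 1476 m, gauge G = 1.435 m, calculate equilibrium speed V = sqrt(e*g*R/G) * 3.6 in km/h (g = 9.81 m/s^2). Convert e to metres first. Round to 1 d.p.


Convert cant: e = 33.6 mm = 0.0336 m
V_ms = sqrt(0.0336 * 9.81 * 1476 / 1.435)
V_ms = sqrt(339.0336) = 18.4129 m/s
V = 18.4129 * 3.6 = 66.3 km/h

66.3


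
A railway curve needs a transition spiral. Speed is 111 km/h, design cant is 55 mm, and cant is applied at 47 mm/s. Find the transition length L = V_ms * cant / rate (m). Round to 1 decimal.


Convert speed: V = 111 / 3.6 = 30.8333 m/s
L = 30.8333 * 55 / 47
L = 1695.8333 / 47
L = 36.1 m

36.1


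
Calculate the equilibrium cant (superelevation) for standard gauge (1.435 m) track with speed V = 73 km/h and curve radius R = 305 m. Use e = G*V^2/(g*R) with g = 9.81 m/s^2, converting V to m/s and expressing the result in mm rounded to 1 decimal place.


Convert speed: V = 73 / 3.6 = 20.2778 m/s
Apply formula: e = 1.435 * 20.2778^2 / (9.81 * 305)
e = 1.435 * 411.1883 / 2992.05
e = 0.197208 m = 197.2 mm

197.2


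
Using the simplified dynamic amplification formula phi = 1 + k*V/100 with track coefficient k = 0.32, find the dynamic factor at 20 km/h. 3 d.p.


phi = 1 + k * V / 100
phi = 1 + 0.32 * 20 / 100
phi = 1 + 0.064
phi = 1.064

1.064


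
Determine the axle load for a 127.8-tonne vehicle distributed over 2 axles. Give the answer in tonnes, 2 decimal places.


Load per axle = total weight / number of axles
Load = 127.8 / 2
Load = 63.90 tonnes

63.90


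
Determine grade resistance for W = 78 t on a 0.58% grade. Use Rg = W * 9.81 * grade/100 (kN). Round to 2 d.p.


Rg = W * 9.81 * grade / 100
Rg = 78 * 9.81 * 0.58 / 100
Rg = 765.18 * 0.0058
Rg = 4.44 kN

4.44


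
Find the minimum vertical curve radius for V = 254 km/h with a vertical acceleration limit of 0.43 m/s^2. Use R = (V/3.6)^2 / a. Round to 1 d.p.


Convert speed: V = 254 / 3.6 = 70.5556 m/s
V^2 = 4978.0864 m^2/s^2
R_v = 4978.0864 / 0.43
R_v = 11576.9 m

11576.9


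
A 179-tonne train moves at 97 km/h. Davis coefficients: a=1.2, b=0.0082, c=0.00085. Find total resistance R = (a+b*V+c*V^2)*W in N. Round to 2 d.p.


b*V = 0.0082 * 97 = 0.7954
c*V^2 = 0.00085 * 9409 = 7.99765
R_per_t = 1.2 + 0.7954 + 7.99765 = 9.99305 N/t
R_total = 9.99305 * 179 = 1788.76 N

1788.76


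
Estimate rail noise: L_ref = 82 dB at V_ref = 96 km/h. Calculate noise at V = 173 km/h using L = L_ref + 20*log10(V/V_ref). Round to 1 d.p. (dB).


V/V_ref = 173 / 96 = 1.802083
log10(1.802083) = 0.255775
20 * 0.255775 = 5.1155
L = 82 + 5.1155 = 87.1 dB

87.1


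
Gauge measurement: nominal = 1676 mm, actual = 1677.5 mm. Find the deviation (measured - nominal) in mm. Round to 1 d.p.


Deviation = measured - nominal
Deviation = 1677.5 - 1676
Deviation = 1.5 mm

1.5


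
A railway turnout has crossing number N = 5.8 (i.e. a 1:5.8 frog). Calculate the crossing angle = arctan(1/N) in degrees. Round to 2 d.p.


1/N = 1/5.8 = 0.172414
angle = arctan(0.172414) = 0.170735 rad
angle = 0.170735 * 180/pi = 9.78 degrees

9.78


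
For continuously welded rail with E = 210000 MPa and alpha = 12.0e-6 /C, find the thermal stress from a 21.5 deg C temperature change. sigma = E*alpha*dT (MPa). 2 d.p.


sigma = E * alpha * dT
sigma = 210000 * 12.0e-6 * 21.5
sigma = 2.52 * 21.5
sigma = 54.18 MPa

54.18


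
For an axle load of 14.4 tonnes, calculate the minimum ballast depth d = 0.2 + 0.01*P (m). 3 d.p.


d = 0.2 + 0.01 * 14.4
d = 0.2 + 0.144
d = 0.344 m

0.344


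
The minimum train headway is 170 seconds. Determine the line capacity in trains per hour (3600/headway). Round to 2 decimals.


Capacity = 3600 / headway
Capacity = 3600 / 170
Capacity = 21.18 trains/hour

21.18


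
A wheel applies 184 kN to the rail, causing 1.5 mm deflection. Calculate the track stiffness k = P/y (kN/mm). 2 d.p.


Track stiffness k = P / y
k = 184 / 1.5
k = 122.67 kN/mm

122.67


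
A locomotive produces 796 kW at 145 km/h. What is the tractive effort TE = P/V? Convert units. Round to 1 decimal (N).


Convert: P = 796 kW = 796000 W
V = 145 / 3.6 = 40.2778 m/s
TE = 796000 / 40.2778
TE = 19762.8 N

19762.8


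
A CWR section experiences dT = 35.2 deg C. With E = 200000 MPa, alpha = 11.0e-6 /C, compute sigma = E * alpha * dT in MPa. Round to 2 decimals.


sigma = E * alpha * dT
sigma = 200000 * 11.0e-6 * 35.2
sigma = 2.2 * 35.2
sigma = 77.44 MPa

77.44


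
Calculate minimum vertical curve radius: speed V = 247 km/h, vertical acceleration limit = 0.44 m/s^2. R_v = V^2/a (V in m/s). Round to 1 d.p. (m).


Convert speed: V = 247 / 3.6 = 68.6111 m/s
V^2 = 4707.4846 m^2/s^2
R_v = 4707.4846 / 0.44
R_v = 10698.8 m

10698.8


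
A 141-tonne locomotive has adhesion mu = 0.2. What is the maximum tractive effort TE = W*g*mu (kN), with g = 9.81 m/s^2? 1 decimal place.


TE_max = W * g * mu
TE_max = 141 * 9.81 * 0.2
TE_max = 1383.21 * 0.2
TE_max = 276.6 kN

276.6


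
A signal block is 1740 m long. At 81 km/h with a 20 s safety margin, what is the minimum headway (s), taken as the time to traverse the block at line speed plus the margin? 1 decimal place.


V = 81 / 3.6 = 22.5 m/s
Block traversal time = 1740 / 22.5 = 77.3333 s
Headway = 77.3333 + 20
Headway = 97.3 s

97.3


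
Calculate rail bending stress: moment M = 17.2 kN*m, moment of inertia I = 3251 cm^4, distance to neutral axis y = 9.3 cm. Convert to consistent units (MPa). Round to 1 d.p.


Convert units:
M = 17.2 kN*m = 17200000 N*mm
y = 9.3 cm = 93 mm
I = 3251 cm^4 = 32510000 mm^4
sigma = 17200000 * 93 / 32510000
sigma = 49.2 MPa

49.2


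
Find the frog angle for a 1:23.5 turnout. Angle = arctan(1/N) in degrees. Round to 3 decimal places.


1/N = 1/23.5 = 0.042553
angle = arctan(0.042553) = 0.042528 rad
angle = 0.042528 * 180/pi = 2.437 degrees

2.437


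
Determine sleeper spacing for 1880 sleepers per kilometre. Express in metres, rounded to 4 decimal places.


Spacing = 1000 m / number of sleepers
Spacing = 1000 / 1880
Spacing = 0.5319 m

0.5319


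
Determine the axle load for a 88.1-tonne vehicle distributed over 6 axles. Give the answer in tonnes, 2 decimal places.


Load per axle = total weight / number of axles
Load = 88.1 / 6
Load = 14.68 tonnes

14.68


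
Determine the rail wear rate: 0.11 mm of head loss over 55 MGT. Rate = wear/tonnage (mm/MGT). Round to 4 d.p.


Wear rate = total wear / cumulative tonnage
Rate = 0.11 / 55
Rate = 0.0020 mm/MGT

0.0020


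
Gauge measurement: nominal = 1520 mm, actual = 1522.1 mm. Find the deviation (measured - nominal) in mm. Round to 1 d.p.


Deviation = measured - nominal
Deviation = 1522.1 - 1520
Deviation = 2.1 mm

2.1


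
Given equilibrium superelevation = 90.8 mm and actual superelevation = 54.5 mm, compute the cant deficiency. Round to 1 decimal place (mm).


Cant deficiency = equilibrium cant - actual cant
CD = 90.8 - 54.5
CD = 36.3 mm

36.3


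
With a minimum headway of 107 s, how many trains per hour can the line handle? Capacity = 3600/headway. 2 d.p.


Capacity = 3600 / headway
Capacity = 3600 / 107
Capacity = 33.64 trains/hour

33.64


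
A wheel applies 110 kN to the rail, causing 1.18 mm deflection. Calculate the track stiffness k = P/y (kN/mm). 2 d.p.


Track stiffness k = P / y
k = 110 / 1.18
k = 93.22 kN/mm

93.22


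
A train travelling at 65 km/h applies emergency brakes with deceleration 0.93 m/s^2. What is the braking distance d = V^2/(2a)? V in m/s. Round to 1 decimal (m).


Convert speed: V = 65 / 3.6 = 18.0556 m/s
V^2 = 326.0031
d = 326.0031 / (2 * 0.93)
d = 326.0031 / 1.86
d = 175.3 m

175.3


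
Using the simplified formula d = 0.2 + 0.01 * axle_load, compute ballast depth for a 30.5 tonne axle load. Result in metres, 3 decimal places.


d = 0.2 + 0.01 * 30.5
d = 0.2 + 0.305
d = 0.505 m

0.505


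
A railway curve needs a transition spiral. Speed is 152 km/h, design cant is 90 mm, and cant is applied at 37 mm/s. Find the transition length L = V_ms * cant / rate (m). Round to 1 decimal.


Convert speed: V = 152 / 3.6 = 42.2222 m/s
L = 42.2222 * 90 / 37
L = 3800.0 / 37
L = 102.7 m

102.7


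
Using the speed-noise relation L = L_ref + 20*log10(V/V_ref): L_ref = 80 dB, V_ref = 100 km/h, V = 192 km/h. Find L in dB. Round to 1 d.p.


V/V_ref = 192 / 100 = 1.92
log10(1.92) = 0.283301
20 * 0.283301 = 5.666
L = 80 + 5.666 = 85.7 dB

85.7


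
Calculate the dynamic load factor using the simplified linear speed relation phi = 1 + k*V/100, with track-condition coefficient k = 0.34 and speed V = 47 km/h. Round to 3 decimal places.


phi = 1 + k * V / 100
phi = 1 + 0.34 * 47 / 100
phi = 1 + 0.1598
phi = 1.160

1.160


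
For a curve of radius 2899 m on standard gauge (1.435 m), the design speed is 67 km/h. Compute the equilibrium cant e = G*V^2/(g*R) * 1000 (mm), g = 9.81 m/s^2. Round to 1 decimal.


Convert speed: V = 67 / 3.6 = 18.6111 m/s
Apply formula: e = 1.435 * 18.6111^2 / (9.81 * 2899)
e = 1.435 * 346.3735 / 28439.19
e = 0.017477 m = 17.5 mm

17.5


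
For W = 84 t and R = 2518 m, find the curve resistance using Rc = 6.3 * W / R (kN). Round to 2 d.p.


Rc = 6.3 * W / R
Rc = 6.3 * 84 / 2518
Rc = 529.2 / 2518
Rc = 0.21 kN

0.21


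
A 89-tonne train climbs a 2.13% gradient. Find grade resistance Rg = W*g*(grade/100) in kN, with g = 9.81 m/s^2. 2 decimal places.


Rg = W * 9.81 * grade / 100
Rg = 89 * 9.81 * 2.13 / 100
Rg = 873.09 * 0.0213
Rg = 18.60 kN

18.60


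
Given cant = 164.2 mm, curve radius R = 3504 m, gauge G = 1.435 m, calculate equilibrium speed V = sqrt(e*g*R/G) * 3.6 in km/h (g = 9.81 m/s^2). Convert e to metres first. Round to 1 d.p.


Convert cant: e = 164.2 mm = 0.1642 m
V_ms = sqrt(0.1642 * 9.81 * 3504 / 1.435)
V_ms = sqrt(3933.275406) = 62.7158 m/s
V = 62.7158 * 3.6 = 225.8 km/h

225.8


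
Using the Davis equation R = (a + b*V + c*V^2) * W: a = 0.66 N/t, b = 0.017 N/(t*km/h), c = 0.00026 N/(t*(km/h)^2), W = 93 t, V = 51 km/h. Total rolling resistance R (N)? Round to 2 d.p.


b*V = 0.017 * 51 = 0.867
c*V^2 = 0.00026 * 2601 = 0.67626
R_per_t = 0.66 + 0.867 + 0.67626 = 2.20326 N/t
R_total = 2.20326 * 93 = 204.90 N

204.90


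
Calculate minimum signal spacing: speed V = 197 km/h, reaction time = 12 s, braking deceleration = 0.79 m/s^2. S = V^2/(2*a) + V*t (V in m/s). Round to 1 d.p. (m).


V = 197 / 3.6 = 54.7222 m/s
Braking distance = 54.7222^2 / (2*0.79) = 1895.2668 m
Sighting distance = 54.7222 * 12 = 656.6667 m
S = 1895.2668 + 656.6667 = 2551.9 m

2551.9


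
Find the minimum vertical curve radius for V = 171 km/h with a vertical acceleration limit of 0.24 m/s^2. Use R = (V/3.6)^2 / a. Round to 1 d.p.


Convert speed: V = 171 / 3.6 = 47.5 m/s
V^2 = 2256.25 m^2/s^2
R_v = 2256.25 / 0.24
R_v = 9401.0 m

9401.0


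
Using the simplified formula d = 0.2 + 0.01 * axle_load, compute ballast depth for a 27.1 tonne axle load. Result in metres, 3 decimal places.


d = 0.2 + 0.01 * 27.1
d = 0.2 + 0.271
d = 0.471 m

0.471


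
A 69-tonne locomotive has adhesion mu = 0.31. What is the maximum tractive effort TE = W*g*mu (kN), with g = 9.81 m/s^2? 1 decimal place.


TE_max = W * g * mu
TE_max = 69 * 9.81 * 0.31
TE_max = 676.89 * 0.31
TE_max = 209.8 kN

209.8


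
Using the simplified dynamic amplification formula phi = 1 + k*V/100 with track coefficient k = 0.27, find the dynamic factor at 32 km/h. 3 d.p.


phi = 1 + k * V / 100
phi = 1 + 0.27 * 32 / 100
phi = 1 + 0.0864
phi = 1.086

1.086


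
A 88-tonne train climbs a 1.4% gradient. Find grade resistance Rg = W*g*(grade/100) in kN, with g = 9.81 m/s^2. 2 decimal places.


Rg = W * 9.81 * grade / 100
Rg = 88 * 9.81 * 1.4 / 100
Rg = 863.28 * 0.014
Rg = 12.09 kN

12.09


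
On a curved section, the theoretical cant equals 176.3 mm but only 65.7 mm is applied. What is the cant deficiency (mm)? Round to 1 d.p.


Cant deficiency = equilibrium cant - actual cant
CD = 176.3 - 65.7
CD = 110.6 mm

110.6


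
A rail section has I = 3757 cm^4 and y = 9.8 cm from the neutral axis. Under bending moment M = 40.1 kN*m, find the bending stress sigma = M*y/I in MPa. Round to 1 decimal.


Convert units:
M = 40.1 kN*m = 40100000 N*mm
y = 9.8 cm = 98 mm
I = 3757 cm^4 = 37570000 mm^4
sigma = 40100000 * 98 / 37570000
sigma = 104.6 MPa

104.6


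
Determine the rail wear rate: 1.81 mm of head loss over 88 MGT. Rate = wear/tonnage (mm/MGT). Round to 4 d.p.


Wear rate = total wear / cumulative tonnage
Rate = 1.81 / 88
Rate = 0.0206 mm/MGT

0.0206


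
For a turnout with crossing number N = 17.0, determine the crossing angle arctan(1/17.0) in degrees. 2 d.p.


1/N = 1/17.0 = 0.058824
angle = arctan(0.058824) = 0.058756 rad
angle = 0.058756 * 180/pi = 3.37 degrees

3.37


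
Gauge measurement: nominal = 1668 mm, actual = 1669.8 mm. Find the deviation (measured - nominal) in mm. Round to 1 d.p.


Deviation = measured - nominal
Deviation = 1669.8 - 1668
Deviation = 1.8 mm

1.8


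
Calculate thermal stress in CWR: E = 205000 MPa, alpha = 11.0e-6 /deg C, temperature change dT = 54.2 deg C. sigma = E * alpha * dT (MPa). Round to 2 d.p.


sigma = E * alpha * dT
sigma = 205000 * 11.0e-6 * 54.2
sigma = 2.255 * 54.2
sigma = 122.22 MPa

122.22


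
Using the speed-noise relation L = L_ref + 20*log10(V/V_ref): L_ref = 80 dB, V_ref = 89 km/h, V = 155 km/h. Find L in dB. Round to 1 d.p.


V/V_ref = 155 / 89 = 1.741573
log10(1.741573) = 0.240942
20 * 0.240942 = 4.8188
L = 80 + 4.8188 = 84.8 dB

84.8


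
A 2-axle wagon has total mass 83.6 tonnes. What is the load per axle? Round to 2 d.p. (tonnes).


Load per axle = total weight / number of axles
Load = 83.6 / 2
Load = 41.80 tonnes

41.80


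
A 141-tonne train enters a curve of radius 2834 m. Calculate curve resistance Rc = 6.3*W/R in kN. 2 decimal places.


Rc = 6.3 * W / R
Rc = 6.3 * 141 / 2834
Rc = 888.3 / 2834
Rc = 0.31 kN

0.31


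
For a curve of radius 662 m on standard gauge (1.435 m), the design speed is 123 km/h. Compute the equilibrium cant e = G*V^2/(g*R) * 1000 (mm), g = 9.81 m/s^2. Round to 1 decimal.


Convert speed: V = 123 / 3.6 = 34.1667 m/s
Apply formula: e = 1.435 * 34.1667^2 / (9.81 * 662)
e = 1.435 * 1167.3611 / 6494.22
e = 0.257947 m = 257.9 mm

257.9


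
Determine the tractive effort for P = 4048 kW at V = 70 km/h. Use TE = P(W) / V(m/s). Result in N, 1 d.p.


Convert: P = 4048 kW = 4048000 W
V = 70 / 3.6 = 19.4444 m/s
TE = 4048000 / 19.4444
TE = 208182.9 N

208182.9


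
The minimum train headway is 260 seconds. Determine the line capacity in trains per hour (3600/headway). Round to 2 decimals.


Capacity = 3600 / headway
Capacity = 3600 / 260
Capacity = 13.85 trains/hour

13.85


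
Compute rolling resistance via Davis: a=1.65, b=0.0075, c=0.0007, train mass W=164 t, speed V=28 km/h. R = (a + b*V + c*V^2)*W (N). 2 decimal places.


b*V = 0.0075 * 28 = 0.21
c*V^2 = 0.0007 * 784 = 0.5488
R_per_t = 1.65 + 0.21 + 0.5488 = 2.4088 N/t
R_total = 2.4088 * 164 = 395.04 N

395.04


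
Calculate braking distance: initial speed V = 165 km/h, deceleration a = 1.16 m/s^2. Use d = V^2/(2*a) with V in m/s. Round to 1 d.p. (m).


Convert speed: V = 165 / 3.6 = 45.8333 m/s
V^2 = 2100.6944
d = 2100.6944 / (2 * 1.16)
d = 2100.6944 / 2.32
d = 905.5 m

905.5


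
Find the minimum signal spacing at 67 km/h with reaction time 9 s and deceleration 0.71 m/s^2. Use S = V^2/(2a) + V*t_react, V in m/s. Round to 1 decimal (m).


V = 67 / 3.6 = 18.6111 m/s
Braking distance = 18.6111^2 / (2*0.71) = 243.925 m
Sighting distance = 18.6111 * 9 = 167.5 m
S = 243.925 + 167.5 = 411.4 m

411.4


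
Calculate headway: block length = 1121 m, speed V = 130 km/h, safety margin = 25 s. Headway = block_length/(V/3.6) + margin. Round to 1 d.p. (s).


V = 130 / 3.6 = 36.1111 m/s
Block traversal time = 1121 / 36.1111 = 31.0431 s
Headway = 31.0431 + 25
Headway = 56.0 s

56.0


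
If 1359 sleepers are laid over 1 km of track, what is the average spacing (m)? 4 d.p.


Spacing = 1000 m / number of sleepers
Spacing = 1000 / 1359
Spacing = 0.7358 m

0.7358


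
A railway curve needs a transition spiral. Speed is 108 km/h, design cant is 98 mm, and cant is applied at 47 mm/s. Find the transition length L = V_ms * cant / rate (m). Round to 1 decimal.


Convert speed: V = 108 / 3.6 = 30.0 m/s
L = 30.0 * 98 / 47
L = 2940.0 / 47
L = 62.6 m

62.6


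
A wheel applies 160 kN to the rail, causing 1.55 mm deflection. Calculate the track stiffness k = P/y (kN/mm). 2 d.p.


Track stiffness k = P / y
k = 160 / 1.55
k = 103.23 kN/mm

103.23


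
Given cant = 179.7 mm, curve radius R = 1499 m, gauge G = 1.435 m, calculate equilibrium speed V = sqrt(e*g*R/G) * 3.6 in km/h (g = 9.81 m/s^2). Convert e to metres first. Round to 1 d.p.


Convert cant: e = 179.7 mm = 0.1797 m
V_ms = sqrt(0.1797 * 9.81 * 1499 / 1.435)
V_ms = sqrt(1841.479194) = 42.9125 m/s
V = 42.9125 * 3.6 = 154.5 km/h

154.5


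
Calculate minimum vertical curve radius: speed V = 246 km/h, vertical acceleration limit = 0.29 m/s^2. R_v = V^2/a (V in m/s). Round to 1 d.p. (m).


Convert speed: V = 246 / 3.6 = 68.3333 m/s
V^2 = 4669.4444 m^2/s^2
R_v = 4669.4444 / 0.29
R_v = 16101.5 m

16101.5


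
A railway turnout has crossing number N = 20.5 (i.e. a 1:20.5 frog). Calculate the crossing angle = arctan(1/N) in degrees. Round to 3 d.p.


1/N = 1/20.5 = 0.04878
angle = arctan(0.04878) = 0.048742 rad
angle = 0.048742 * 180/pi = 2.793 degrees

2.793


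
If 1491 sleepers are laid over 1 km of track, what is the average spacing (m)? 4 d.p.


Spacing = 1000 m / number of sleepers
Spacing = 1000 / 1491
Spacing = 0.6707 m

0.6707


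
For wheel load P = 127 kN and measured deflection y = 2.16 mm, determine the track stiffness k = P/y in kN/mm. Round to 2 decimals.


Track stiffness k = P / y
k = 127 / 2.16
k = 58.80 kN/mm

58.80


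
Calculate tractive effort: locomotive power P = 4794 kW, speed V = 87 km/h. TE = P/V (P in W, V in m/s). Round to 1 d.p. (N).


Convert: P = 4794 kW = 4794000 W
V = 87 / 3.6 = 24.1667 m/s
TE = 4794000 / 24.1667
TE = 198372.4 N

198372.4


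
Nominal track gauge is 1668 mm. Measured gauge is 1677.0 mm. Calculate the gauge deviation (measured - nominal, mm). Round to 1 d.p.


Deviation = measured - nominal
Deviation = 1677.0 - 1668
Deviation = 9.0 mm

9.0


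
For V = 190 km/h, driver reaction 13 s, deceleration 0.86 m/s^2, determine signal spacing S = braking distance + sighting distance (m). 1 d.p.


V = 190 / 3.6 = 52.7778 m/s
Braking distance = 52.7778^2 / (2*0.86) = 1619.4732 m
Sighting distance = 52.7778 * 13 = 686.1111 m
S = 1619.4732 + 686.1111 = 2305.6 m

2305.6


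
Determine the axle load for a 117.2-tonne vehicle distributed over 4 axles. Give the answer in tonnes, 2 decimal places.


Load per axle = total weight / number of axles
Load = 117.2 / 4
Load = 29.30 tonnes

29.30


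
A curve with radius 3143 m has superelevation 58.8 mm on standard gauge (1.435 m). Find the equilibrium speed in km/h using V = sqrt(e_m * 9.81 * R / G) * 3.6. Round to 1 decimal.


Convert cant: e = 58.8 mm = 0.0588 m
V_ms = sqrt(0.0588 * 9.81 * 3143 / 1.435)
V_ms = sqrt(1263.39401) = 35.5443 m/s
V = 35.5443 * 3.6 = 128.0 km/h

128.0


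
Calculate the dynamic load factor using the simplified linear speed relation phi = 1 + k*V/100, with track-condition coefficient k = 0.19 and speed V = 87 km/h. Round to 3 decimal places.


phi = 1 + k * V / 100
phi = 1 + 0.19 * 87 / 100
phi = 1 + 0.1653
phi = 1.165

1.165


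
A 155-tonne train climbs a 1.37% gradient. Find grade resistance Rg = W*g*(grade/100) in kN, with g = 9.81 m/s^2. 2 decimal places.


Rg = W * 9.81 * grade / 100
Rg = 155 * 9.81 * 1.37 / 100
Rg = 1520.55 * 0.0137
Rg = 20.83 kN

20.83


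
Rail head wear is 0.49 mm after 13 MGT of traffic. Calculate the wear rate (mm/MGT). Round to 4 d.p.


Wear rate = total wear / cumulative tonnage
Rate = 0.49 / 13
Rate = 0.0377 mm/MGT

0.0377


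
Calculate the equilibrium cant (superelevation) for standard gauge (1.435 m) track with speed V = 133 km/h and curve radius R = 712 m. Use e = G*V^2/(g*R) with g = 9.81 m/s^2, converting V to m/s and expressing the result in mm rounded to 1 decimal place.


Convert speed: V = 133 / 3.6 = 36.9444 m/s
Apply formula: e = 1.435 * 36.9444^2 / (9.81 * 712)
e = 1.435 * 1364.892 / 6984.72
e = 0.280415 m = 280.4 mm

280.4


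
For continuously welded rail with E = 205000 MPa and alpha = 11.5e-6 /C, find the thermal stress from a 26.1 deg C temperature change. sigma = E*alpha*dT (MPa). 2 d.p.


sigma = E * alpha * dT
sigma = 205000 * 11.5e-6 * 26.1
sigma = 2.3575 * 26.1
sigma = 61.53 MPa

61.53


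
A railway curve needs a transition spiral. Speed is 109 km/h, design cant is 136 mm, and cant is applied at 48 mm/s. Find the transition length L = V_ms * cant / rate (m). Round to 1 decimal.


Convert speed: V = 109 / 3.6 = 30.2778 m/s
L = 30.2778 * 136 / 48
L = 4117.7778 / 48
L = 85.8 m

85.8


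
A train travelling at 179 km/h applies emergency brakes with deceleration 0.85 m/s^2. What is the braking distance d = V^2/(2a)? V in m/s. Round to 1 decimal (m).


Convert speed: V = 179 / 3.6 = 49.7222 m/s
V^2 = 2472.2994
d = 2472.2994 / (2 * 0.85)
d = 2472.2994 / 1.7
d = 1454.3 m

1454.3


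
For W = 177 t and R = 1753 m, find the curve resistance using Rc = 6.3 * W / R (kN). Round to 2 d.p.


Rc = 6.3 * W / R
Rc = 6.3 * 177 / 1753
Rc = 1115.1 / 1753
Rc = 0.64 kN

0.64


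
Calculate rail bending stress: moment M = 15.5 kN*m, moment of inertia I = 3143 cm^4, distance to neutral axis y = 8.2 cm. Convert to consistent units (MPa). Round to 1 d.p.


Convert units:
M = 15.5 kN*m = 15500000 N*mm
y = 8.2 cm = 82 mm
I = 3143 cm^4 = 31430000 mm^4
sigma = 15500000 * 82 / 31430000
sigma = 40.4 MPa

40.4


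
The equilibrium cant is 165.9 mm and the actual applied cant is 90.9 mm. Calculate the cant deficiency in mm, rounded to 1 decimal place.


Cant deficiency = equilibrium cant - actual cant
CD = 165.9 - 90.9
CD = 75.0 mm

75.0


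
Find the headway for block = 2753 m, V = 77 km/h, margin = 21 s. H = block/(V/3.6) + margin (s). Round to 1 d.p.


V = 77 / 3.6 = 21.3889 m/s
Block traversal time = 2753 / 21.3889 = 128.7117 s
Headway = 128.7117 + 21
Headway = 149.7 s

149.7


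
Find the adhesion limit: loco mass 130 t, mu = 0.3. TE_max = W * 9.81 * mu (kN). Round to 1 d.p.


TE_max = W * g * mu
TE_max = 130 * 9.81 * 0.3
TE_max = 1275.3 * 0.3
TE_max = 382.6 kN

382.6


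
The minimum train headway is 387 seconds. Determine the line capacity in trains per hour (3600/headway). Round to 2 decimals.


Capacity = 3600 / headway
Capacity = 3600 / 387
Capacity = 9.30 trains/hour

9.30


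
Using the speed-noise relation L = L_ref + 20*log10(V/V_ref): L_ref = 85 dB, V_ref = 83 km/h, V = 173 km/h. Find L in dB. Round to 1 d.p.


V/V_ref = 173 / 83 = 2.084337
log10(2.084337) = 0.318968
20 * 0.318968 = 6.3794
L = 85 + 6.3794 = 91.4 dB

91.4


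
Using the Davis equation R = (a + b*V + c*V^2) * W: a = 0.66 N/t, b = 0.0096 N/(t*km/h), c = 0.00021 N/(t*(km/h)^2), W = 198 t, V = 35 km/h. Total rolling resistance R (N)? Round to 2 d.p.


b*V = 0.0096 * 35 = 0.336
c*V^2 = 0.00021 * 1225 = 0.25725
R_per_t = 0.66 + 0.336 + 0.25725 = 1.25325 N/t
R_total = 1.25325 * 198 = 248.14 N

248.14


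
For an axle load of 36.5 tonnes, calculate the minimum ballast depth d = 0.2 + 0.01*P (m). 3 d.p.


d = 0.2 + 0.01 * 36.5
d = 0.2 + 0.365
d = 0.565 m

0.565


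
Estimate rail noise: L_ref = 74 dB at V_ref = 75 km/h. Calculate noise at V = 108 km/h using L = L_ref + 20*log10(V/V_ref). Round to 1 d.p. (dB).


V/V_ref = 108 / 75 = 1.44
log10(1.44) = 0.158362
20 * 0.158362 = 3.1672
L = 74 + 3.1672 = 77.2 dB

77.2


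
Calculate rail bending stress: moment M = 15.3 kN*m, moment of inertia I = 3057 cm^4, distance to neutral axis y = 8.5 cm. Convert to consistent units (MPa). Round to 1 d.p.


Convert units:
M = 15.3 kN*m = 15300000 N*mm
y = 8.5 cm = 85 mm
I = 3057 cm^4 = 30570000 mm^4
sigma = 15300000 * 85 / 30570000
sigma = 42.5 MPa

42.5


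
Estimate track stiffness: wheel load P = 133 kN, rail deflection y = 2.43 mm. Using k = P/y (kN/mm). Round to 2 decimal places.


Track stiffness k = P / y
k = 133 / 2.43
k = 54.73 kN/mm

54.73


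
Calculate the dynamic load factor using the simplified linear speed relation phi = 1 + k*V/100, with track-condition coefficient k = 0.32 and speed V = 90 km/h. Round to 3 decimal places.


phi = 1 + k * V / 100
phi = 1 + 0.32 * 90 / 100
phi = 1 + 0.288
phi = 1.288

1.288


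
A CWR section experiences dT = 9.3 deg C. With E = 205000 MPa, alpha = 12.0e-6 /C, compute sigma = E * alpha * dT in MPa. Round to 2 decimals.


sigma = E * alpha * dT
sigma = 205000 * 12.0e-6 * 9.3
sigma = 2.46 * 9.3
sigma = 22.88 MPa

22.88


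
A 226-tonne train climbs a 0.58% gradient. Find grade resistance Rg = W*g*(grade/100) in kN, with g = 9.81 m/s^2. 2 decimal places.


Rg = W * 9.81 * grade / 100
Rg = 226 * 9.81 * 0.58 / 100
Rg = 2217.06 * 0.0058
Rg = 12.86 kN

12.86


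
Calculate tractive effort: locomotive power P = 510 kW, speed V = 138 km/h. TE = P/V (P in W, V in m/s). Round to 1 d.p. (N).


Convert: P = 510 kW = 510000 W
V = 138 / 3.6 = 38.3333 m/s
TE = 510000 / 38.3333
TE = 13304.3 N

13304.3


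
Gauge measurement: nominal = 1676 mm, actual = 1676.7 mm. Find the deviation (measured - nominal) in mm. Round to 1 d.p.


Deviation = measured - nominal
Deviation = 1676.7 - 1676
Deviation = 0.7 mm

0.7


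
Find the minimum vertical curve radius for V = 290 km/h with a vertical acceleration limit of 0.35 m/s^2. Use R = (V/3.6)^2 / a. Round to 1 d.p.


Convert speed: V = 290 / 3.6 = 80.5556 m/s
V^2 = 6489.1975 m^2/s^2
R_v = 6489.1975 / 0.35
R_v = 18540.6 m

18540.6


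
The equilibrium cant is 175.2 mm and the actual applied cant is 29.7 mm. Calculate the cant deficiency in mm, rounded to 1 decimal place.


Cant deficiency = equilibrium cant - actual cant
CD = 175.2 - 29.7
CD = 145.5 mm

145.5


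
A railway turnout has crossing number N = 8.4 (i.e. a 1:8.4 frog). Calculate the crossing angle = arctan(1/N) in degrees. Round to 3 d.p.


1/N = 1/8.4 = 0.119048
angle = arctan(0.119048) = 0.11849 rad
angle = 0.11849 * 180/pi = 6.789 degrees

6.789


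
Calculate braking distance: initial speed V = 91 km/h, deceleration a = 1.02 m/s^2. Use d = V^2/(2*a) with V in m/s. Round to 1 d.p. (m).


Convert speed: V = 91 / 3.6 = 25.2778 m/s
V^2 = 638.966
d = 638.966 / (2 * 1.02)
d = 638.966 / 2.04
d = 313.2 m

313.2


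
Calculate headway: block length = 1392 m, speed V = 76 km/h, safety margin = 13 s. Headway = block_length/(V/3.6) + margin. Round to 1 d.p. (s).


V = 76 / 3.6 = 21.1111 m/s
Block traversal time = 1392 / 21.1111 = 65.9368 s
Headway = 65.9368 + 13
Headway = 78.9 s

78.9


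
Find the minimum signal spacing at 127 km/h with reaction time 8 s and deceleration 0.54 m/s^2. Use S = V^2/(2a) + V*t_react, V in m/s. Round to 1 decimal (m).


V = 127 / 3.6 = 35.2778 m/s
Braking distance = 35.2778^2 / (2*0.54) = 1152.3348 m
Sighting distance = 35.2778 * 8 = 282.2222 m
S = 1152.3348 + 282.2222 = 1434.6 m

1434.6


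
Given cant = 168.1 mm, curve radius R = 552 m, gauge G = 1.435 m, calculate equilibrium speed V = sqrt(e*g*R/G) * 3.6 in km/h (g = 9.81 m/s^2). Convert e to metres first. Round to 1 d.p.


Convert cant: e = 168.1 mm = 0.1681 m
V_ms = sqrt(0.1681 * 9.81 * 552 / 1.435)
V_ms = sqrt(634.342629) = 25.1862 m/s
V = 25.1862 * 3.6 = 90.7 km/h

90.7


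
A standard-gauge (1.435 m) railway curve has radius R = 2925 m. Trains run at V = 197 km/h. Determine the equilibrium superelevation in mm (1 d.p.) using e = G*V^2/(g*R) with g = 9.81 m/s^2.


Convert speed: V = 197 / 3.6 = 54.7222 m/s
Apply formula: e = 1.435 * 54.7222^2 / (9.81 * 2925)
e = 1.435 * 2994.5216 / 28694.25
e = 0.149756 m = 149.8 mm

149.8


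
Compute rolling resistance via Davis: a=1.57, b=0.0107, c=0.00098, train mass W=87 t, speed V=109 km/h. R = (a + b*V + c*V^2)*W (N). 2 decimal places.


b*V = 0.0107 * 109 = 1.1663
c*V^2 = 0.00098 * 11881 = 11.64338
R_per_t = 1.57 + 1.1663 + 11.64338 = 14.37968 N/t
R_total = 14.37968 * 87 = 1251.03 N

1251.03


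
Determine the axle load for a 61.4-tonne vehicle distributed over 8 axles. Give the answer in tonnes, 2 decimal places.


Load per axle = total weight / number of axles
Load = 61.4 / 8
Load = 7.68 tonnes

7.68


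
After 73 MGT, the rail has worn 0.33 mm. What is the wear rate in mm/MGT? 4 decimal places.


Wear rate = total wear / cumulative tonnage
Rate = 0.33 / 73
Rate = 0.0045 mm/MGT

0.0045


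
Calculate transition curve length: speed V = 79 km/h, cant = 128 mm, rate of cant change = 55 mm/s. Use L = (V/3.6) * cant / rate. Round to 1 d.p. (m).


Convert speed: V = 79 / 3.6 = 21.9444 m/s
L = 21.9444 * 128 / 55
L = 2808.8889 / 55
L = 51.1 m

51.1


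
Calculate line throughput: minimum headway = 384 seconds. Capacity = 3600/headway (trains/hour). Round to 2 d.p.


Capacity = 3600 / headway
Capacity = 3600 / 384
Capacity = 9.38 trains/hour

9.38


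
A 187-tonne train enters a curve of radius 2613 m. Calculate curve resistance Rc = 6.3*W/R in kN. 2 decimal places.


Rc = 6.3 * W / R
Rc = 6.3 * 187 / 2613
Rc = 1178.1 / 2613
Rc = 0.45 kN

0.45


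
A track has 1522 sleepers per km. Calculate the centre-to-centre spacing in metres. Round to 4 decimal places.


Spacing = 1000 m / number of sleepers
Spacing = 1000 / 1522
Spacing = 0.6570 m

0.6570


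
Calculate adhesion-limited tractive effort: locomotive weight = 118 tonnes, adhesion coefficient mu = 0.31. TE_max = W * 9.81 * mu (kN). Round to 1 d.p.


TE_max = W * g * mu
TE_max = 118 * 9.81 * 0.31
TE_max = 1157.58 * 0.31
TE_max = 358.8 kN

358.8


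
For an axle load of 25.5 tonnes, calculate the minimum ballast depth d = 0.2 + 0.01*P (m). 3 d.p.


d = 0.2 + 0.01 * 25.5
d = 0.2 + 0.255
d = 0.455 m

0.455


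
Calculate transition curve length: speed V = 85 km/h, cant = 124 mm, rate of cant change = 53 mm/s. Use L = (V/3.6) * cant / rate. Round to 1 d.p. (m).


Convert speed: V = 85 / 3.6 = 23.6111 m/s
L = 23.6111 * 124 / 53
L = 2927.7778 / 53
L = 55.2 m

55.2


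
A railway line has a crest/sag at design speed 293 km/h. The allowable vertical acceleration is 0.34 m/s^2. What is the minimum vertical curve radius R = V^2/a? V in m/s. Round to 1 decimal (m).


Convert speed: V = 293 / 3.6 = 81.3889 m/s
V^2 = 6624.1512 m^2/s^2
R_v = 6624.1512 / 0.34
R_v = 19482.8 m

19482.8


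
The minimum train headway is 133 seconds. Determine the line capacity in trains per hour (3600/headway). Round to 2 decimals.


Capacity = 3600 / headway
Capacity = 3600 / 133
Capacity = 27.07 trains/hour

27.07


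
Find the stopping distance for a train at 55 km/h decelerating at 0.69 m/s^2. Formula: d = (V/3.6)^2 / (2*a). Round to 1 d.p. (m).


Convert speed: V = 55 / 3.6 = 15.2778 m/s
V^2 = 233.4105
d = 233.4105 / (2 * 0.69)
d = 233.4105 / 1.38
d = 169.1 m

169.1


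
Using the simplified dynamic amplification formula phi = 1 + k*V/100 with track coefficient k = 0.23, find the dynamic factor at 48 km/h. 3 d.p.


phi = 1 + k * V / 100
phi = 1 + 0.23 * 48 / 100
phi = 1 + 0.1104
phi = 1.110

1.110


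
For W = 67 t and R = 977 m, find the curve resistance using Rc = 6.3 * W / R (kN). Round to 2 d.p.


Rc = 6.3 * W / R
Rc = 6.3 * 67 / 977
Rc = 422.1 / 977
Rc = 0.43 kN

0.43


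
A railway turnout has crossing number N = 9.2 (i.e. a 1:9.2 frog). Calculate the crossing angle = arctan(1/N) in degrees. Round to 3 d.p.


1/N = 1/9.2 = 0.108696
angle = arctan(0.108696) = 0.108271 rad
angle = 0.108271 * 180/pi = 6.203 degrees

6.203


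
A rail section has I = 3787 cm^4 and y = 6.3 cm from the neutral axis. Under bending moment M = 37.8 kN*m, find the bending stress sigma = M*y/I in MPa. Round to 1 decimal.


Convert units:
M = 37.8 kN*m = 37800000 N*mm
y = 6.3 cm = 63 mm
I = 3787 cm^4 = 37870000 mm^4
sigma = 37800000 * 63 / 37870000
sigma = 62.9 MPa

62.9


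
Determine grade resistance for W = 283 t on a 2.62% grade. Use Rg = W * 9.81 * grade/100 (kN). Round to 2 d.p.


Rg = W * 9.81 * grade / 100
Rg = 283 * 9.81 * 2.62 / 100
Rg = 2776.23 * 0.0262
Rg = 72.74 kN

72.74


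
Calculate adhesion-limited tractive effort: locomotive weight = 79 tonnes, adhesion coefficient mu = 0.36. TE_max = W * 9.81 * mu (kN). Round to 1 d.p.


TE_max = W * g * mu
TE_max = 79 * 9.81 * 0.36
TE_max = 774.99 * 0.36
TE_max = 279.0 kN

279.0


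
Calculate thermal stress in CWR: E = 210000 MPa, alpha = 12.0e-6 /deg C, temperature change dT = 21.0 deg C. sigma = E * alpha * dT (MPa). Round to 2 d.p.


sigma = E * alpha * dT
sigma = 210000 * 12.0e-6 * 21.0
sigma = 2.52 * 21.0
sigma = 52.92 MPa

52.92


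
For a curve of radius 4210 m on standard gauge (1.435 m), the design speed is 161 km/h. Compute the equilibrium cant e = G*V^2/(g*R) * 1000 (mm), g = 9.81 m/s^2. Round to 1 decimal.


Convert speed: V = 161 / 3.6 = 44.7222 m/s
Apply formula: e = 1.435 * 44.7222^2 / (9.81 * 4210)
e = 1.435 * 2000.0772 / 41300.1
e = 0.069494 m = 69.5 mm

69.5


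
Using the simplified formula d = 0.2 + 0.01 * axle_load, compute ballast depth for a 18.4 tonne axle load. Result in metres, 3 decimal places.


d = 0.2 + 0.01 * 18.4
d = 0.2 + 0.184
d = 0.384 m

0.384


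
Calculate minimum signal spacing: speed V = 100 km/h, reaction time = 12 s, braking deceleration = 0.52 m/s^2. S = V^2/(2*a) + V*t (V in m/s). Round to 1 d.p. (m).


V = 100 / 3.6 = 27.7778 m/s
Braking distance = 27.7778^2 / (2*0.52) = 741.9278 m
Sighting distance = 27.7778 * 12 = 333.3333 m
S = 741.9278 + 333.3333 = 1075.3 m

1075.3


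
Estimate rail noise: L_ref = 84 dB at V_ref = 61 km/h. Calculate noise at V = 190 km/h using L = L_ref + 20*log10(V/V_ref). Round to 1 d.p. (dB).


V/V_ref = 190 / 61 = 3.114754
log10(3.114754) = 0.493424
20 * 0.493424 = 9.8685
L = 84 + 9.8685 = 93.9 dB

93.9


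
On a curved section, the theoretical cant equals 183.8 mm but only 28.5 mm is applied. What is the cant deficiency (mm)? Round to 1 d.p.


Cant deficiency = equilibrium cant - actual cant
CD = 183.8 - 28.5
CD = 155.3 mm

155.3


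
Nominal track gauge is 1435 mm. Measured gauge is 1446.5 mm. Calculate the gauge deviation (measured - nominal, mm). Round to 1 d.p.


Deviation = measured - nominal
Deviation = 1446.5 - 1435
Deviation = 11.5 mm

11.5


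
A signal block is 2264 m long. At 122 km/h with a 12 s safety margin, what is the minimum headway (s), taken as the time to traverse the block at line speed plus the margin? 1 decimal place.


V = 122 / 3.6 = 33.8889 m/s
Block traversal time = 2264 / 33.8889 = 66.8066 s
Headway = 66.8066 + 12
Headway = 78.8 s

78.8


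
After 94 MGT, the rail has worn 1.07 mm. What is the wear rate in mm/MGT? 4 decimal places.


Wear rate = total wear / cumulative tonnage
Rate = 1.07 / 94
Rate = 0.0114 mm/MGT

0.0114


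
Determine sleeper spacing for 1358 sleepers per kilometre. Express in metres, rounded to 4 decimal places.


Spacing = 1000 m / number of sleepers
Spacing = 1000 / 1358
Spacing = 0.7364 m

0.7364


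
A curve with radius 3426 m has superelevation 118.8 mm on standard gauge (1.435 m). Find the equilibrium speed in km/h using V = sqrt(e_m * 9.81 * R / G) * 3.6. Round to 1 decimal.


Convert cant: e = 118.8 mm = 0.1188 m
V_ms = sqrt(0.1188 * 9.81 * 3426 / 1.435)
V_ms = sqrt(2782.408591) = 52.7485 m/s
V = 52.7485 * 3.6 = 189.9 km/h

189.9


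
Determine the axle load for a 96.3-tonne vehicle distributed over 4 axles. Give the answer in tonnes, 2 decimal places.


Load per axle = total weight / number of axles
Load = 96.3 / 4
Load = 24.08 tonnes

24.08


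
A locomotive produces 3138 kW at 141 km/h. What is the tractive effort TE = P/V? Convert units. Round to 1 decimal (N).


Convert: P = 3138 kW = 3138000 W
V = 141 / 3.6 = 39.1667 m/s
TE = 3138000 / 39.1667
TE = 80119.1 N

80119.1


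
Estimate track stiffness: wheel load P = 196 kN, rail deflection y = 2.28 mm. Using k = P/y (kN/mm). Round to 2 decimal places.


Track stiffness k = P / y
k = 196 / 2.28
k = 85.96 kN/mm

85.96
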